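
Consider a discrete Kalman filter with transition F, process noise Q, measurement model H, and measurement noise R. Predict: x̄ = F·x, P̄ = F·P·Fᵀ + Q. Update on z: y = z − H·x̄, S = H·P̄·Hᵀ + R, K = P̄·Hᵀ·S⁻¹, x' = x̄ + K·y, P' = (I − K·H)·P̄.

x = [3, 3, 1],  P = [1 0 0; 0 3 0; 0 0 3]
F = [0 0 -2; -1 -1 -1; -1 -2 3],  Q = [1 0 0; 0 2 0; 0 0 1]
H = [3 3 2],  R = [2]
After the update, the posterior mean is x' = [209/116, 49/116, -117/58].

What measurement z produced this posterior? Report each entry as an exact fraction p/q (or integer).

x̄ = F·x = [-2, -7, -6]
P̄ = F·P·Fᵀ + Q = [13 6 -18; 6 9 -2; -18 -2 41]
S = H·P̄·Hᵀ + R = [232]
K = P̄·Hᵀ·S⁻¹ = [21/232; 41/232; 11/116]
x' − x̄ = [441/116, 861/116, 231/58] = K·y
y = (KᵀK)⁻¹·Kᵀ·(x' − x̄) = [42]
z = y + H·x̄ = [42] + [-39] = [3]

z = [3]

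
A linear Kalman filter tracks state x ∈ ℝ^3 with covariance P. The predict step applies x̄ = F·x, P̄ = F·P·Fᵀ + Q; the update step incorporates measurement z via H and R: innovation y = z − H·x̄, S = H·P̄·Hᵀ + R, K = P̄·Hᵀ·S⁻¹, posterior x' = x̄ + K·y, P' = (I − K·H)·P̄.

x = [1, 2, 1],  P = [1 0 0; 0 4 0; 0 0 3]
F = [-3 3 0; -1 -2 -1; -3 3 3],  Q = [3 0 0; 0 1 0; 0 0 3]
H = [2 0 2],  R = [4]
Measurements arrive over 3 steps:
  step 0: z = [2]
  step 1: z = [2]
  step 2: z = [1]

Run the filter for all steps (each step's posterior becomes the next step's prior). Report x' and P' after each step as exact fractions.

step 0: x' = [-51/107, -438/107, 162/107], P' = [1623/214 249/214 -765/107; 249/214 1893/214 -150/107; -765/107 -150/107 825/107]
step 1: x' = [-159396/42319, 223461/42319, 401487/84638], P' = [403968/42319 -521028/42319 -387459/42319; -521028/42319 2373623/84638 516672/42319; -387459/42319 516672/42319 826431/84638]
step 2: x' = [-440808153/262691933, 343931361/525383866, 1155821091/525383866], P' = [2976223071/525383866 -1286339619/262691933 -2753602371/525383866; -1286339619/262691933 3682980376/262691933 1239247248/262691933; -2753602371/525383866 1239247248/262691933 3056196261/525383866]

step 0: x̄ = F·x = [3, -6, 6]
step 0: P̄ = F·P·Fᵀ + Q = [48 -21 45; -21 21 -30; 45 -30 75]
step 0: y = z − H·x̄ = [-16]
step 0: S = H·P̄·Hᵀ + R = [856]
step 0: K = P̄·Hᵀ·S⁻¹ = [93/428; -51/428; 30/107]
step 0: x' = x̄ + K·y = [-51/107, -438/107, 162/107]
step 0: P' = (I − K·H)·P̄ = [1623/214 249/214 -765/107; 249/214 1893/214 -150/107; -765/107 -150/107 825/107]
step 1: x̄ = F·x = [-1161/107, 765/107, -675/107]
step 1: P̄ = F·P·Fᵀ + Q = [13902/107 -4716/107 19116/107; -4716/107 7795/214 -3996/107; 19116/107 -3996/107 32397/107]
step 1: y = z − H·x̄ = [3886/107]
step 1: S = H·P̄·Hᵀ + R = [338552/107]
step 1: K = P̄·Hᵀ·S⁻¹ = [16509/84638; -2178/42319; 51513/169276]
step 1: x' = x̄ + K·y = [-159396/42319, 223461/42319, 401487/84638]
step 1: P' = (I − K·H)·P̄ = [403968/42319 -521028/42319 -387459/42319; -521028/42319 2373623/84638 516672/42319; -387459/42319 516672/42319 826431/84638]
step 2: x̄ = F·x = [1148571/42319, -976539/84638, 3501603/84638]
step 2: P̄ = F·P·Fᵀ + Q = [47644953/84638 -10184442/42319 63665397/84638; -10184442/42319 9628813/84638 -26723487/84638; 63665397/84638 -26723487/84638 43815774/42319]
step 2: y = z − H·x̄ = [-5756426/42319]
step 2: S = H·P̄·Hᵀ + R = [525383866/42319]
step 2: K = P̄·Hᵀ·S⁻¹ = [55655175/262691933; -47092371/525383866; 151296945/525383866]
step 2: x' = x̄ + K·y = [-440808153/262691933, 343931361/525383866, 1155821091/525383866]
step 2: P' = (I − K·H)·P̄ = [2976223071/525383866 -1286339619/262691933 -2753602371/525383866; -1286339619/262691933 3682980376/262691933 1239247248/262691933; -2753602371/525383866 1239247248/262691933 3056196261/525383866]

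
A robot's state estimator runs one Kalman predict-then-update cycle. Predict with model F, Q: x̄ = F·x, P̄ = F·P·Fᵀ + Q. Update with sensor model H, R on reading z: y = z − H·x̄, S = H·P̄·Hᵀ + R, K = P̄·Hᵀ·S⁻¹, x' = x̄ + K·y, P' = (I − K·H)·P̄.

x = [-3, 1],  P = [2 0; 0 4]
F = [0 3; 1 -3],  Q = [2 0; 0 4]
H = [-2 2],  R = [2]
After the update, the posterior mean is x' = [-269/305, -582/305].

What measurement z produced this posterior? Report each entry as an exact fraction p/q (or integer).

x̄ = F·x = [3, -6]
P̄ = F·P·Fᵀ + Q = [38 -36; -36 42]
S = H·P̄·Hᵀ + R = [610]
K = P̄·Hᵀ·S⁻¹ = [-74/305; 78/305]
x' − x̄ = [-1184/305, 1248/305] = K·y
y = (KᵀK)⁻¹·Kᵀ·(x' − x̄) = [16]
z = y + H·x̄ = [16] + [-18] = [-2]

z = [-2]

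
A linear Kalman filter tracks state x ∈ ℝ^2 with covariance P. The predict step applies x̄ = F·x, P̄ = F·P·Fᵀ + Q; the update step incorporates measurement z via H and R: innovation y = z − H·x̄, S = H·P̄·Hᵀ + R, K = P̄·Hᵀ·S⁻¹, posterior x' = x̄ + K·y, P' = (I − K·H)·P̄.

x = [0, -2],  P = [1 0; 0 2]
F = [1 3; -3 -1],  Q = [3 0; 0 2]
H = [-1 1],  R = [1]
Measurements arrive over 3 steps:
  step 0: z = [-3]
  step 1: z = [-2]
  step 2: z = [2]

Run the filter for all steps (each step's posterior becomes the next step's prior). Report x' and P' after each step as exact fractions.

step 0: x' = [17/54, -67/27], P' = [227/54 98/27; 98/27 109/27]
step 1: x' = [-12511/6858, -25939/6858], P' = [8503/3429 13595/6858; 13595/6858 17015/6858]
step 2: x' = [-754495/255131, -209212/255131], P' = [636823/255131 1018497/510262; 1018497/510262 1270181/510262]

step 0: x̄ = F·x = [-6, 2]
step 0: P̄ = F·P·Fᵀ + Q = [22 -9; -9 13]
step 0: y = z − H·x̄ = [-11]
step 0: S = H·P̄·Hᵀ + R = [54]
step 0: K = P̄·Hᵀ·S⁻¹ = [-31/54; 11/27]
step 0: x' = x̄ + K·y = [17/54, -67/27]
step 0: P' = (I − K·H)·P̄ = [227/54 98/27; 98/27 109/27]
step 1: x̄ = F·x = [-385/54, 83/54]
step 1: P̄ = F·P·Fᵀ + Q = [3527/54 -3295/54; -3295/54 3545/54]
step 1: y = z − H·x̄ = [-32/3]
step 1: S = H·P̄·Hᵀ + R = [254]
step 1: K = P̄·Hᵀ·S⁻¹ = [-379/762; 190/381]
step 1: x' = x̄ + K·y = [-12511/6858, -25939/6858]
step 1: P' = (I − K·H)·P̄ = [8503/3429 13595/6858; 13595/6858 17015/6858]
step 2: x̄ = F·x = [-45164/3429, 31736/3429]
step 2: P̄ = F·P·Fᵀ + Q = [272285/6858 -238013/6858; -238013/6858 265355/6858]
step 2: y = z − H·x̄ = [-70042/3429]
step 2: S = H·P̄·Hᵀ + R = [510262/3429]
step 2: K = P̄·Hᵀ·S⁻¹ = [-255149/510262; 125842/255131]
step 2: x' = x̄ + K·y = [-754495/255131, -209212/255131]
step 2: P' = (I − K·H)·P̄ = [636823/255131 1018497/510262; 1018497/510262 1270181/510262]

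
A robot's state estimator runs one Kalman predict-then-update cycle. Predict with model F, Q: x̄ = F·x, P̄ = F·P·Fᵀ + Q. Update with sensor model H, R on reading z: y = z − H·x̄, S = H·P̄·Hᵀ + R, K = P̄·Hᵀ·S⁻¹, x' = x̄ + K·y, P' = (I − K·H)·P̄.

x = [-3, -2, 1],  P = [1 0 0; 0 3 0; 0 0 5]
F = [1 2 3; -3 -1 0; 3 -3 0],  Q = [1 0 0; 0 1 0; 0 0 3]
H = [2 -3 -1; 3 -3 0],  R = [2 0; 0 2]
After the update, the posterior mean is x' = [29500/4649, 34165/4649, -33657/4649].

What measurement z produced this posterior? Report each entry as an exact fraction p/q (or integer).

z = [-2, -3]

x̄ = F·x = [-4, 11, -3]
P̄ = F·P·Fᵀ + Q = [59 -9 -15; -9 13 0; -15 0 39]
S = H·P̄·Hᵀ + R = [562 651; 651 812]
K = P̄·Hᵀ·S⁻¹ = [-412/4649 10488/32543; -474/4649 15/32543; -3819/4649 19629/32543]
x' − x̄ = [48096/4649, -16974/4649, -19710/4649] = K·y
y = (KᵀK)⁻¹·Kᵀ·(x' − x̄) = [36, 42]
z = y + H·x̄ = [36, 42] + [-38, -45] = [-2, -3]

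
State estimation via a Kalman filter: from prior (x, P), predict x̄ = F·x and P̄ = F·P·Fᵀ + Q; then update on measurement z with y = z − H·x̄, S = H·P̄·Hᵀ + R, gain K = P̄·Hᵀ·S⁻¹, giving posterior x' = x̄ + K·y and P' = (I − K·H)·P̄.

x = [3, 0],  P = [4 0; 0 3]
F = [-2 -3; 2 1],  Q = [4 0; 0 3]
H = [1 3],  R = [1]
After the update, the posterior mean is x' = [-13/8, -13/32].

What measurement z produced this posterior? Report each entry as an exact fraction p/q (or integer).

z = [-3]

x̄ = F·x = [-6, 6]
P̄ = F·P·Fᵀ + Q = [47 -25; -25 22]
S = H·P̄·Hᵀ + R = [96]
K = P̄·Hᵀ·S⁻¹ = [-7/24; 41/96]
x' − x̄ = [35/8, -205/32] = K·y
y = (KᵀK)⁻¹·Kᵀ·(x' − x̄) = [-15]
z = y + H·x̄ = [-15] + [12] = [-3]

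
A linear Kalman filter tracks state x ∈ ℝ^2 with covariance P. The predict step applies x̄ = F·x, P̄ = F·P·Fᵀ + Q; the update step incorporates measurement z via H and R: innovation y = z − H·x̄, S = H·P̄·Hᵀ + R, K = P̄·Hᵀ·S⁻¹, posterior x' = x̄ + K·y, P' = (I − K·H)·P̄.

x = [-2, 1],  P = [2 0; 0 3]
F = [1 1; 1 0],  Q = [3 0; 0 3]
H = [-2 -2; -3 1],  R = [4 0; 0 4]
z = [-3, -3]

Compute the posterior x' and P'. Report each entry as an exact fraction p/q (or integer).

x' = [779/713, 72/713]
P' = [212/713 -28/713; -28/713 488/713]

x̄ = F·x = [-1, -2]
P̄ = F·P·Fᵀ + Q = [8 2; 2 5]
y = z − H·x̄ = [-9, -4]
S = H·P̄·Hᵀ + R = [72 46; 46 69]
K = P̄·Hᵀ·S⁻¹ = [-4/31 -166/713; -10/31 143/713]
x' = x̄ + K·y = [779/713, 72/713]
P' = (I − K·H)·P̄ = [212/713 -28/713; -28/713 488/713]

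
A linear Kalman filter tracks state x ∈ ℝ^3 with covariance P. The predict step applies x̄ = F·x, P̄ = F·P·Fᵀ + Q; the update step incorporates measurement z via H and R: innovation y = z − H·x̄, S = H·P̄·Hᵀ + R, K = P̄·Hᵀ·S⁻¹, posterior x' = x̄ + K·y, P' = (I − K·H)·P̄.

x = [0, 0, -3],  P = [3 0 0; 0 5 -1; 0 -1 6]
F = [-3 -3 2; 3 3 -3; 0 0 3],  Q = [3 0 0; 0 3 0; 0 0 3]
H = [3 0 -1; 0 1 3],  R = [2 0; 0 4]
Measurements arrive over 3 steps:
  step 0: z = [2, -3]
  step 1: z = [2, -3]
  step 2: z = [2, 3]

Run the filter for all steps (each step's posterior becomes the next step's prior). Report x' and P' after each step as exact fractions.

step 0: x̄ = F·x = [-6, 9, -9]
step 0: P̄ = F·P·Fᵀ + Q = [111 -123 45; -123 147 -63; 45 -63 57]
step 0: y = z − H·x̄ = [11, 15]
step 0: S = H·P̄·Hᵀ + R = [788 -72; -72 286]
step 0: K = P̄·Hᵀ·S⁻¹ = [612/1619 222/1619; -22635/55046 -6891/27523; 7521/55046 11340/27523]
step 0: x' = x̄ + K·y = [348/1619, 39699/55046, -72483/55046]
step 0: P' = (I − K·H)·P̄ = [789/1619 -2541/1619 1143/1619; -2541/1619 293304/27523 -106956/27523; 1143/1619 -106956/27523 50772/27523]
step 1: x̄ = F·x = [-299559/55046, 186021/27523, -217449/55046]
step 1: P̄ = F·P·Fᵀ + Q = [3318864/27523 -3600414/27523 1092357/27523; -3600414/27523 4097874/27523 -1244673/27523; 1092357/27523 -1244673/27523 539517/27523]
step 1: y = z − H·x̄ = [395660/27523, 115167/55046]
step 1: S = H·P̄·Hᵀ + R = [23910197/27523 -1343907/27523; -1343907/27523 1595581/27523]
step 1: K = P̄·Hᵀ·S⁻¹ = [249047379/660258148 75963969/660258148; -67031631/165064537 -18817422/165064537; 44239785/330129074 114617907/330129074]
step 1: x' = x̄ + K·y = [292062777/1320516296, 112638960/165064537, -856672959/660258148]
step 1: P' = (I − K·H)·P̄ = [149964069/330129074 -225303273/165064537 100422414/165064537; -225303273/165064537 1550269983/165064537 -541846557/165064537; 100422414/165064537 -541846557/165064537 257027457/165064537]
step 2: x̄ = F·x = [-7006215207/1320516296, 792687375/120046936, -2570018877/660258148]
step 2: P̄ = F·P·Fᵀ + Q = [34784404797/330129074 -3406424751/30011734 5514982029/165064537; -3406424751/30011734 3877433553/30011734 -571460400/15005867; 5514982029/165064537 -571460400/15005867 2808440724/165064537]
step 2: y = z − H·x̄ = [18519640459/1320516296, 10662101025/1320516296]
step 2: S = H·P̄·Hᵀ + R = [253156998421/330129074 -17420855805/330129074; -17420855805/330129074 19091445611/330129074]
step 2: K = P̄·Hᵀ·S⁻¹ = [5165733508722/13720835897719 1565283976587/13720835897719; -5513325982227/13720835897719 -1483873020078/13720835897719; 1814547519669/13720835897719 4730693641371/13720835897719]
step 2: x' = x̄ + K·y = [12287325881190/13720835897719, 2595421698309/27441671795438, 20474244343515/27441671795438]
step 2: P' = (I − K·H)·P̄ = [6195254122239/13720835897719 -18501750141471/13720835897719 8254295349273/13720835897719; -18501750141471/13720835897719 127500303299565/13720835897719 -44478598459959/13720835897719; 8254295349273/13720835897719 -44478598459959/13720835897719 21133791008481/13720835897719]

step 0: x' = [348/1619, 39699/55046, -72483/55046], P' = [789/1619 -2541/1619 1143/1619; -2541/1619 293304/27523 -106956/27523; 1143/1619 -106956/27523 50772/27523]
step 1: x' = [292062777/1320516296, 112638960/165064537, -856672959/660258148], P' = [149964069/330129074 -225303273/165064537 100422414/165064537; -225303273/165064537 1550269983/165064537 -541846557/165064537; 100422414/165064537 -541846557/165064537 257027457/165064537]
step 2: x' = [12287325881190/13720835897719, 2595421698309/27441671795438, 20474244343515/27441671795438], P' = [6195254122239/13720835897719 -18501750141471/13720835897719 8254295349273/13720835897719; -18501750141471/13720835897719 127500303299565/13720835897719 -44478598459959/13720835897719; 8254295349273/13720835897719 -44478598459959/13720835897719 21133791008481/13720835897719]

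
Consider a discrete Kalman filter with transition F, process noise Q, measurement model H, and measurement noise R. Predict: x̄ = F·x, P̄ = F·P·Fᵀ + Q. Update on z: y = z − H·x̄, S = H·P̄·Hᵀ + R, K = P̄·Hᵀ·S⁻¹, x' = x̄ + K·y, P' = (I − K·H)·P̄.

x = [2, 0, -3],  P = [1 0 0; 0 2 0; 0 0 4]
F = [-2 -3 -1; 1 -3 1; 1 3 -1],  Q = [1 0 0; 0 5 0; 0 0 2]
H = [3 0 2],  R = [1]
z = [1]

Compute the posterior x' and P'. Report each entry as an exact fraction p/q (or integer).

x' = [-223/76, -29/38, 187/38]
P' = [1703/152 1059/76 -1265/76; 1059/76 1055/38 -795/38; -1265/76 -795/38 949/38]

x̄ = F·x = [-1, -1, 5]
P̄ = F·P·Fᵀ + Q = [27 12 -16; 12 28 -21; -16 -21 25]
y = z − H·x̄ = [-6]
S = H·P̄·Hᵀ + R = [152]
K = P̄·Hᵀ·S⁻¹ = [49/152; -3/76; 1/76]
x' = x̄ + K·y = [-223/76, -29/38, 187/38]
P' = (I − K·H)·P̄ = [1703/152 1059/76 -1265/76; 1059/76 1055/38 -795/38; -1265/76 -795/38 949/38]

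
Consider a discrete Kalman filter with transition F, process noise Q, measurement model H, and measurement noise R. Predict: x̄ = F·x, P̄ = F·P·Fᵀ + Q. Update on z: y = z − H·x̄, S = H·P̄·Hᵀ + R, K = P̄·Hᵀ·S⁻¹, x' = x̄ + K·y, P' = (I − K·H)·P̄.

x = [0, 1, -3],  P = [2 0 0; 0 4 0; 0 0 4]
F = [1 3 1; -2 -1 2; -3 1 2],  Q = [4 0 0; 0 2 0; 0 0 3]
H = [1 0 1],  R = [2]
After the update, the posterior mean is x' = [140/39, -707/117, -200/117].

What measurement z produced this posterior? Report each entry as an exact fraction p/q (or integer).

x̄ = F·x = [0, -7, -5]
P̄ = F·P·Fᵀ + Q = [46 -8 14; -8 30 24; 14 24 41]
S = H·P̄·Hᵀ + R = [117]
K = P̄·Hᵀ·S⁻¹ = [20/39; 16/117; 55/117]
x' − x̄ = [140/39, 112/117, 385/117] = K·y
y = (KᵀK)⁻¹·Kᵀ·(x' − x̄) = [7]
z = y + H·x̄ = [7] + [-5] = [2]

z = [2]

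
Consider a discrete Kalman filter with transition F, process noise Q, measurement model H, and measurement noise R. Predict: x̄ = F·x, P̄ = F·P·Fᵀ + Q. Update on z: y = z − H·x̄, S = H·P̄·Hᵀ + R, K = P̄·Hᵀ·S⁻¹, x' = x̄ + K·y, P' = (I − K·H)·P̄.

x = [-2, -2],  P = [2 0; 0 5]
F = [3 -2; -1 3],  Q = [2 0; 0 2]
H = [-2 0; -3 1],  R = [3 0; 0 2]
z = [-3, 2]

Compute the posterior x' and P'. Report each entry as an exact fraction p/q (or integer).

x' = [234/1619, 2484/1619]
P' = [744/1619 1920/1619; 1920/1619 23534/4857]

x̄ = F·x = [-2, -4]
P̄ = F·P·Fᵀ + Q = [40 -36; -36 49]
y = z − H·x̄ = [-7, 0]
S = H·P̄·Hᵀ + R = [163 312; 312 627]
K = P̄·Hᵀ·S⁻¹ = [-496/1619 -156/1619; -1280/1619 3127/4857]
x' = x̄ + K·y = [234/1619, 2484/1619]
P' = (I − K·H)·P̄ = [744/1619 1920/1619; 1920/1619 23534/4857]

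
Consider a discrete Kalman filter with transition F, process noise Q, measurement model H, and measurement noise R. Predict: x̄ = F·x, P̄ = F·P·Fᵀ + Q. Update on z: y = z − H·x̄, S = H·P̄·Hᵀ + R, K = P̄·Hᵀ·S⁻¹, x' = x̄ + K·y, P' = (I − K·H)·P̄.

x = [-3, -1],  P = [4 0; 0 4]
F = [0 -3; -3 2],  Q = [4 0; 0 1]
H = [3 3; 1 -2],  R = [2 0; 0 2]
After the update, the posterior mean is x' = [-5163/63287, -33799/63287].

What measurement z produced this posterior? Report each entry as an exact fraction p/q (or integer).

z = [-2, 1]

x̄ = F·x = [3, 7]
P̄ = F·P·Fᵀ + Q = [40 -24; -24 53]
S = H·P̄·Hᵀ + R = [407 -126; -126 350]
K = P̄·Hᵀ·S⁻¹ = [1992/9041 20932/63287; 1005/9041 -20974/63287]
x' − x̄ = [-195024/63287, -476808/63287] = K·y
y = (KᵀK)⁻¹·Kᵀ·(x' − x̄) = [-32, 12]
z = y + H·x̄ = [-32, 12] + [30, -11] = [-2, 1]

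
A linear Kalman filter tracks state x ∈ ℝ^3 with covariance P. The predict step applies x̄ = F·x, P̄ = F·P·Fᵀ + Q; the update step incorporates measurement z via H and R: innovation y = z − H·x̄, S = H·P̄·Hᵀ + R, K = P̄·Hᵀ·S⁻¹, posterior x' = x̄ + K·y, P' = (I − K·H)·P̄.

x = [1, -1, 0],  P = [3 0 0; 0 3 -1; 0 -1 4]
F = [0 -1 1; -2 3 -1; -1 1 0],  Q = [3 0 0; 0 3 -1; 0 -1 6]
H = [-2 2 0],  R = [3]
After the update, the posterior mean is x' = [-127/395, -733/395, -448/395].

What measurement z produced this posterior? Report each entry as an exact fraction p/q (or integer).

x̄ = F·x = [1, -5, -2]
P̄ = F·P·Fᵀ + Q = [12 -17 -4; -17 52 15; -4 15 12]
S = H·P̄·Hᵀ + R = [395]
K = P̄·Hᵀ·S⁻¹ = [-58/395; 138/395; 38/395]
x' − x̄ = [-522/395, 1242/395, 342/395] = K·y
y = (KᵀK)⁻¹·Kᵀ·(x' − x̄) = [9]
z = y + H·x̄ = [9] + [-12] = [-3]

z = [-3]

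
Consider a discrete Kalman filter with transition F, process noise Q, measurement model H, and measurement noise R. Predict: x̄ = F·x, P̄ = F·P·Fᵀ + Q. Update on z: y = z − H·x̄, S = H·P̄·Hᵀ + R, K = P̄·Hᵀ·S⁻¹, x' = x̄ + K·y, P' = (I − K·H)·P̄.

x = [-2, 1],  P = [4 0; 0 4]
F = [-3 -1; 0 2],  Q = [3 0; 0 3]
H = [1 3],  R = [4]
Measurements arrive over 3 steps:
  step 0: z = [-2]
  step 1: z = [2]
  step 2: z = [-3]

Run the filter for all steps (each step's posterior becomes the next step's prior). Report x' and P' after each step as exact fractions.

step 0: x̄ = F·x = [5, 2]
step 0: P̄ = F·P·Fᵀ + Q = [43 -8; -8 19]
step 0: y = z − H·x̄ = [-13]
step 0: S = H·P̄·Hᵀ + R = [170]
step 0: K = P̄·Hᵀ·S⁻¹ = [19/170; 49/170]
step 0: x' = x̄ + K·y = [603/170, -297/170]
step 0: P' = (I − K·H)·P̄ = [6949/170 -2291/170; -2291/170 829/170]
step 1: x̄ = F·x = [-756/85, -297/85]
step 1: P̄ = F·P·Fᵀ + Q = [25067/85 6044/85; 6044/85 1913/85]
step 1: y = z − H·x̄ = [1817/85]
step 1: S = H·P̄·Hᵀ + R = [78888/85]
step 1: K = P̄·Hᵀ·S⁻¹ = [43199/78888; 11783/78888]
step 1: x' = x̄ + K·y = [221803/78888, -23765/78888]
step 1: P' = (I − K·H)·P̄ = [1309787/78888 -378997/78888; -378997/78888 142043/78888]
step 2: x̄ = F·x = [-160411/19722, -23765/39444]
step 2: P̄ = F·P·Fᵀ + Q = [1236601/9861 248737/9861; 248737/9861 201209/19722]
step 2: y = z − H·x̄ = [273785/39444]
step 2: S = H·P̄·Hᵀ + R = [7347815/19722]
step 2: K = P̄·Hᵀ·S⁻¹ = [3965624/7347815; 1101101/7347815]
step 2: x' = x̄ + K·y = [-12895369/2939126, 1286321/2939126]
step 2: P' = (I − K·H)·P̄ = [124047107/7347815 -36061537/7347815; -36061537/7347815 13488647/7347815]

step 0: x' = [603/170, -297/170], P' = [6949/170 -2291/170; -2291/170 829/170]
step 1: x' = [221803/78888, -23765/78888], P' = [1309787/78888 -378997/78888; -378997/78888 142043/78888]
step 2: x' = [-12895369/2939126, 1286321/2939126], P' = [124047107/7347815 -36061537/7347815; -36061537/7347815 13488647/7347815]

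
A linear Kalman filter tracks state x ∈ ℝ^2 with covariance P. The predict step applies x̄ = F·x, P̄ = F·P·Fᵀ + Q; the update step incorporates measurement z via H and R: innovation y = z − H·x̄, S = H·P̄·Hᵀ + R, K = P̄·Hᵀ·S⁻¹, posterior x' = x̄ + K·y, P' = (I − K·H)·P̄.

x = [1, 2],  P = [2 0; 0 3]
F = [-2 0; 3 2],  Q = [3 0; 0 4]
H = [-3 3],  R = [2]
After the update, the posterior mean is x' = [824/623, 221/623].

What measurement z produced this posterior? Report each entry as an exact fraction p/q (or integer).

z = [-3]

x̄ = F·x = [-2, 7]
P̄ = F·P·Fᵀ + Q = [11 -12; -12 34]
S = H·P̄·Hᵀ + R = [623]
K = P̄·Hᵀ·S⁻¹ = [-69/623; 138/623]
x' − x̄ = [2070/623, -4140/623] = K·y
y = (KᵀK)⁻¹·Kᵀ·(x' − x̄) = [-30]
z = y + H·x̄ = [-30] + [27] = [-3]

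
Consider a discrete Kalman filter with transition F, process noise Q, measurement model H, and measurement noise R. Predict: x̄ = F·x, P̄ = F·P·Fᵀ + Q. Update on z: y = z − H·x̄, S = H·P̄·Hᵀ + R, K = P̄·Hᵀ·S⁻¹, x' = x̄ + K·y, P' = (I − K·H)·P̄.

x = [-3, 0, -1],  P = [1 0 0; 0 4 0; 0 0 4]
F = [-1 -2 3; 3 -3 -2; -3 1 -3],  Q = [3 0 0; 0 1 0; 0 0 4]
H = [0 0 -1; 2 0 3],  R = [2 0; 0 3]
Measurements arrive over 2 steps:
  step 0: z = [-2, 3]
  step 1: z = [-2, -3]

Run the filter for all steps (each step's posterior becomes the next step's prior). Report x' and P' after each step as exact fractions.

step 0: x̄ = F·x = [0, -7, 12]
step 0: P̄ = F·P·Fᵀ + Q = [56 -3 -41; -3 62 3; -41 3 53]
step 0: y = z − H·x̄ = [10, -33]
step 0: S = H·P̄·Hᵀ + R = [55 -77; -77 212]
step 0: K = P̄·Hᵀ·S⁻¹ = [7845/5731 232/521; -405/5731 -6/521; -5307/5731 14/521]
step 0: x' = x̄ + K·y = [-5766/5731, -41989/5731, 10620/5731]
step 0: P' = (I − K·H)·P̄ = [27363/5731 -1314/5731 -15690/5731; -1314/5731 354305/5731 810/5731; -15690/5731 810/5731 10614/5731]
step 1: x̄ = F·x = [121604/5731, 87429/5731, -5141/521]
step 1: P̄ = F·P·Fᵀ + Q = [1636466/5731 1807359/5731 -57017/521; 1807359/5731 3704851/5731 -109866/521; -57017/521 -109866/521 39966/521]
step 1: y = z − H·x̄ = [-6183/521, -90748/5731]
step 1: S = H·P̄·Hᵀ + R = [41008/521 -5864/521; -5864/521 2993447/5731]
step 1: K = P̄·Hᵀ·S⁻¹ = [114418661/78296240 441569/889730; 105186937/39148120 24143/444865; -114450913/117444360 733/1334595]
step 1: x' = x̄ + K·y = [-311832619/78296240, -684732143/39148120, 198342407/117444360]
step 1: P' = (I − K·H)·P̄ = [401543091/78296240 318747687/39148120 -114418661/39148120; 318747687/39148120 1565161079/19574060 -105186937/19574060; -114418661/39148120 -105186937/19574060 114450913/58722180]

step 0: x' = [-5766/5731, -41989/5731, 10620/5731], P' = [27363/5731 -1314/5731 -15690/5731; -1314/5731 354305/5731 810/5731; -15690/5731 810/5731 10614/5731]
step 1: x' = [-311832619/78296240, -684732143/39148120, 198342407/117444360], P' = [401543091/78296240 318747687/39148120 -114418661/39148120; 318747687/39148120 1565161079/19574060 -105186937/19574060; -114418661/39148120 -105186937/19574060 114450913/58722180]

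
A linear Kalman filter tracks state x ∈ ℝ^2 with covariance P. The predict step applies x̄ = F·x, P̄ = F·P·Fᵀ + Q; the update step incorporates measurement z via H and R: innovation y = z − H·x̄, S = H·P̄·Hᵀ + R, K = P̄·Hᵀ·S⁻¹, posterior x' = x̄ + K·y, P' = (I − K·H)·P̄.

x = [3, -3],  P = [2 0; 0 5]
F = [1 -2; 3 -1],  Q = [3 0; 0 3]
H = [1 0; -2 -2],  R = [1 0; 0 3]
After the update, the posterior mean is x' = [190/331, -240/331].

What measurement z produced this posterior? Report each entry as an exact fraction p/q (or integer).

z = [1, 1]

x̄ = F·x = [9, 12]
P̄ = F·P·Fᵀ + Q = [25 16; 16 26]
S = H·P̄·Hᵀ + R = [26 -82; -82 335]
K = P̄·Hᵀ·S⁻¹ = [1651/1986 -41/993; -764/993 -436/993]
x' − x̄ = [-2789/331, -4212/331] = K·y
y = (KᵀK)⁻¹·Kᵀ·(x' − x̄) = [-8, 43]
z = y + H·x̄ = [-8, 43] + [9, -42] = [1, 1]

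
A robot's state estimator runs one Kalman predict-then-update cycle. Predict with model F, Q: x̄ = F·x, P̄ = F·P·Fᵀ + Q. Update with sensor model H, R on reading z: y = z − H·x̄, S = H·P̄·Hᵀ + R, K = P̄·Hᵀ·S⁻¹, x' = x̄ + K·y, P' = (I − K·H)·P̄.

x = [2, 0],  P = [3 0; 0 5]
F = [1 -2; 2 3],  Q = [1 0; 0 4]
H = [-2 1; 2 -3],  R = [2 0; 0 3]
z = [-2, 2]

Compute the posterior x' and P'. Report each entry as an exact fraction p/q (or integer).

x' = [2478/1871, 1750/5613]
P' = [2088/1871 1760/1871; 1760/1871 2014/1871]

x̄ = F·x = [2, 4]
P̄ = F·P·Fᵀ + Q = [24 -24; -24 61]
y = z − H·x̄ = [-2, 10]
S = H·P̄·Hᵀ + R = [255 -471; -471 936]
K = P̄·Hᵀ·S⁻¹ = [-1208/1871 -368/1871; -753/1871 -2522/5613]
x' = x̄ + K·y = [2478/1871, 1750/5613]
P' = (I − K·H)·P̄ = [2088/1871 1760/1871; 1760/1871 2014/1871]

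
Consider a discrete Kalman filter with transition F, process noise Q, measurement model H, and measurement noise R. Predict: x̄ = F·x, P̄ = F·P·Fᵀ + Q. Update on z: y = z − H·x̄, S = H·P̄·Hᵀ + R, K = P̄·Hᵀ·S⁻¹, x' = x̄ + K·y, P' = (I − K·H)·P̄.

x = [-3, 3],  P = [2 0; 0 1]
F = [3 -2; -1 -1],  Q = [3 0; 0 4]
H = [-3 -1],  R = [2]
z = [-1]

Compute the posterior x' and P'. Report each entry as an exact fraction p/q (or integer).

x' = [58/105, -23/21]
P' = [209/210 -97/42; -97/42 289/42]

x̄ = F·x = [-15, 0]
P̄ = F·P·Fᵀ + Q = [25 -4; -4 7]
y = z − H·x̄ = [-46]
S = H·P̄·Hᵀ + R = [210]
K = P̄·Hᵀ·S⁻¹ = [-71/210; 1/42]
x' = x̄ + K·y = [58/105, -23/21]
P' = (I − K·H)·P̄ = [209/210 -97/42; -97/42 289/42]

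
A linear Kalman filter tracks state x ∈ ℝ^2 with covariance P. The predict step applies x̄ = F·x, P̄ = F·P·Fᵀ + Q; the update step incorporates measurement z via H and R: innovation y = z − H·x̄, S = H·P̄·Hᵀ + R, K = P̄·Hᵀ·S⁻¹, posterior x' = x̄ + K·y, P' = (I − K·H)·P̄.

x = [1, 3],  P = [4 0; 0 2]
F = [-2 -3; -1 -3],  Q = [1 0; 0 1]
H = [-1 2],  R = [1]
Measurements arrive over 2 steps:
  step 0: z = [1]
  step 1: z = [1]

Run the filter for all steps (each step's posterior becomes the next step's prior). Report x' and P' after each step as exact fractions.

step 0: x̄ = F·x = [-11, -10]
step 0: P̄ = F·P·Fᵀ + Q = [35 26; 26 23]
step 0: y = z − H·x̄ = [10]
step 0: S = H·P̄·Hᵀ + R = [24]
step 0: K = P̄·Hᵀ·S⁻¹ = [17/24; 5/6]
step 0: x' = x̄ + K·y = [-47/12, -5/3]
step 0: P' = (I − K·H)·P̄ = [551/24 71/6; 71/6 19/3]
step 1: x̄ = F·x = [77/6, 107/12]
step 1: P̄ = F·P·Fᵀ + Q = [1751/6 2513/12; 2513/12 3647/24]
step 1: y = z − H·x̄ = [-4]
step 1: S = H·P̄·Hᵀ + R = [63]
step 1: K = P̄·Hᵀ·S⁻¹ = [127/63; 3/2]
step 1: x' = x̄ + K·y = [601/126, 35/12]
step 1: P' = (I − K·H)·P̄ = [4513/126 227/12; 227/12 245/24]

step 0: x' = [-47/12, -5/3], P' = [551/24 71/6; 71/6 19/3]
step 1: x' = [601/126, 35/12], P' = [4513/126 227/12; 227/12 245/24]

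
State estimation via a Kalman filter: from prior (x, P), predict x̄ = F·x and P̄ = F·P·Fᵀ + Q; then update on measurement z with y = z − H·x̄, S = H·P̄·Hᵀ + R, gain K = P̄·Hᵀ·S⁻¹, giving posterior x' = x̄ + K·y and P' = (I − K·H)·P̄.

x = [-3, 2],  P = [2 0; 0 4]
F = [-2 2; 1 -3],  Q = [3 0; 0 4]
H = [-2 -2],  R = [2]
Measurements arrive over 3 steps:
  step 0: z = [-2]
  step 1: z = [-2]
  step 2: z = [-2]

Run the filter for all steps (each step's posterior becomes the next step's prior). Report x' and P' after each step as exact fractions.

step 0: x̄ = F·x = [10, -9]
step 0: P̄ = F·P·Fᵀ + Q = [27 -28; -28 42]
step 0: y = z − H·x̄ = [0]
step 0: S = H·P̄·Hᵀ + R = [54]
step 0: K = P̄·Hᵀ·S⁻¹ = [1/27; -14/27]
step 0: x' = x̄ + K·y = [10, -9]
step 0: P' = (I − K·H)·P̄ = [727/27 -728/27; -728/27 742/27]
step 1: x̄ = F·x = [-38, 37]
step 1: P̄ = F·P·Fᵀ + Q = [1309/3 -3910/9; -3910/9 11881/27]
step 1: y = z − H·x̄ = [-4]
step 1: S = H·P̄·Hᵀ + R = [862/27]
step 1: K = P̄·Hᵀ·S⁻¹ = [-51/431; -151/431]
step 1: x' = x̄ + K·y = [-16174/431, 16551/431]
step 1: P' = (I − K·H)·P̄ = [187867/431 -187816/431; -187816/431 187967/431]
step 2: x̄ = F·x = [65450/431, -65827/431]
step 2: P̄ = F·P·Fᵀ + Q = [3007157/431 -3006064/431; -3006064/431 3008190/431]
step 2: y = z − H·x̄ = [-1616/431]
step 2: S = H·P̄·Hᵀ + R = [13738/431]
step 2: K = P̄·Hᵀ·S⁻¹ = [-1093/6869; -2126/6869]
step 2: x' = x̄ + K·y = [1047198/6869, -1041137/6869]
step 2: P' = (I − K·H)·P̄ = [47920585/6869 -47919492/6869; -47919492/6869 47921618/6869]

step 0: x' = [10, -9], P' = [727/27 -728/27; -728/27 742/27]
step 1: x' = [-16174/431, 16551/431], P' = [187867/431 -187816/431; -187816/431 187967/431]
step 2: x' = [1047198/6869, -1041137/6869], P' = [47920585/6869 -47919492/6869; -47919492/6869 47921618/6869]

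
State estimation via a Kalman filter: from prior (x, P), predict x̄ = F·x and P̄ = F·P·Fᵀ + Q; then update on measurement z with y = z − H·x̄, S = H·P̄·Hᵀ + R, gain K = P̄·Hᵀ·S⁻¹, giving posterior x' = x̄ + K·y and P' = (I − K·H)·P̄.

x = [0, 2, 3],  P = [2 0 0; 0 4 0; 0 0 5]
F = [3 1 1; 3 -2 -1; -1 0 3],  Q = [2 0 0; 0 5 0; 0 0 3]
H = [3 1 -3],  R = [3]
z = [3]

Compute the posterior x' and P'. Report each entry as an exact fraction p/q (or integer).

x' = [2595/376, -645/188, 225/47]
P' = [17583/752 -2085/376 1008/47; -2085/376 4551/188 111/47; 1008/47 111/47 1054/47]

x̄ = F·x = [5, -7, 9]
P̄ = F·P·Fᵀ + Q = [29 5 9; 5 44 -21; 9 -21 50]
y = z − H·x̄ = [22]
S = H·P̄·Hᵀ + R = [752]
K = P̄·Hᵀ·S⁻¹ = [65/752; 61/376; -9/47]
x' = x̄ + K·y = [2595/376, -645/188, 225/47]
P' = (I − K·H)·P̄ = [17583/752 -2085/376 1008/47; -2085/376 4551/188 111/47; 1008/47 111/47 1054/47]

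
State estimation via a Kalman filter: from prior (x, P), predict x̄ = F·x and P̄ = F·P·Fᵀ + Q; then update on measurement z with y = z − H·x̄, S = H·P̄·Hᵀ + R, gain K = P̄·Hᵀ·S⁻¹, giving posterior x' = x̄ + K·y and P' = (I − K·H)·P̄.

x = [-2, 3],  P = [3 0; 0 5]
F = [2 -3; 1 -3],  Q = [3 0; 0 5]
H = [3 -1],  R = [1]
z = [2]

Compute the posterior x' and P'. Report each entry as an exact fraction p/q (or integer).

x' = [7/16, -7/12]
P' = [71/32 149/24; 149/24 329/18]

x̄ = F·x = [-13, -11]
P̄ = F·P·Fᵀ + Q = [60 51; 51 53]
y = z − H·x̄ = [30]
S = H·P̄·Hᵀ + R = [288]
K = P̄·Hᵀ·S⁻¹ = [43/96; 25/72]
x' = x̄ + K·y = [7/16, -7/12]
P' = (I − K·H)·P̄ = [71/32 149/24; 149/24 329/18]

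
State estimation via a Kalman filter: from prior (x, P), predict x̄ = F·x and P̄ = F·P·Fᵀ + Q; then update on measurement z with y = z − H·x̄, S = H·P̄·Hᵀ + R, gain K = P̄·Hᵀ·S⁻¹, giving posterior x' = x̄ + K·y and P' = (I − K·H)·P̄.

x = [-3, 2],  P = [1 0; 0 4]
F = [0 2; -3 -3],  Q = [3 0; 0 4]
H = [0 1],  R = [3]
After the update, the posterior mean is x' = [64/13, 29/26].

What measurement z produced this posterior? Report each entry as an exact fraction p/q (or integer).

x̄ = F·x = [4, 3]
P̄ = F·P·Fᵀ + Q = [19 -24; -24 49]
S = H·P̄·Hᵀ + R = [52]
K = P̄·Hᵀ·S⁻¹ = [-6/13; 49/52]
x' − x̄ = [12/13, -49/26] = K·y
y = (KᵀK)⁻¹·Kᵀ·(x' − x̄) = [-2]
z = y + H·x̄ = [-2] + [3] = [1]

z = [1]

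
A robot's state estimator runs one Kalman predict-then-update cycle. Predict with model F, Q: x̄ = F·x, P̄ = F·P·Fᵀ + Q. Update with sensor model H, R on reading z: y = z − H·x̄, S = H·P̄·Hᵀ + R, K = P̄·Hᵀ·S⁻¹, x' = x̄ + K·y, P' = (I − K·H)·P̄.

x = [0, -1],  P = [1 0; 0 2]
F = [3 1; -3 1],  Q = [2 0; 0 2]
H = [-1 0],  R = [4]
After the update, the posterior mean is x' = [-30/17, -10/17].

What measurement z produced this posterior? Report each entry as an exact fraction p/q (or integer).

z = [2]

x̄ = F·x = [-1, -1]
P̄ = F·P·Fᵀ + Q = [13 -7; -7 13]
S = H·P̄·Hᵀ + R = [17]
K = P̄·Hᵀ·S⁻¹ = [-13/17; 7/17]
x' − x̄ = [-13/17, 7/17] = K·y
y = (KᵀK)⁻¹·Kᵀ·(x' − x̄) = [1]
z = y + H·x̄ = [1] + [1] = [2]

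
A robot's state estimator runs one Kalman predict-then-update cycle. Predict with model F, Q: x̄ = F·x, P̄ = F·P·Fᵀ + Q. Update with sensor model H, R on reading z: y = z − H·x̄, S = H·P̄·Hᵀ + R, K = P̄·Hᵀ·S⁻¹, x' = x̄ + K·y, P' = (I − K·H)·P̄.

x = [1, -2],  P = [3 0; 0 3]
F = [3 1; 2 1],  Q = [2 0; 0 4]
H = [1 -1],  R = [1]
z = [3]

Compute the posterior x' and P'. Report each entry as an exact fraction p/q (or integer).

x̄ = F·x = [1, 0]
P̄ = F·P·Fᵀ + Q = [32 21; 21 19]
y = z − H·x̄ = [2]
S = H·P̄·Hᵀ + R = [10]
K = P̄·Hᵀ·S⁻¹ = [11/10; 1/5]
x' = x̄ + K·y = [16/5, 2/5]
P' = (I − K·H)·P̄ = [199/10 94/5; 94/5 93/5]

x' = [16/5, 2/5]
P' = [199/10 94/5; 94/5 93/5]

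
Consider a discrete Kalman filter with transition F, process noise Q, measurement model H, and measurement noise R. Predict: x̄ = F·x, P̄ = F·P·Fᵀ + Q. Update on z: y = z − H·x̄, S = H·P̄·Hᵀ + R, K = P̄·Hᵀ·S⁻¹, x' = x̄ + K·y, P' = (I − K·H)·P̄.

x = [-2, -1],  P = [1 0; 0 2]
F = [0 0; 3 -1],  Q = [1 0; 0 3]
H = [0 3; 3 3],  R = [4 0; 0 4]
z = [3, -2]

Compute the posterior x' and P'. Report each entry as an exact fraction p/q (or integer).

x' = [-867/1097, 521/1097]
P' = [512/1097 -252/1097; -252/1097 364/1097]

x̄ = F·x = [0, -5]
P̄ = F·P·Fᵀ + Q = [1 0; 0 14]
y = z − H·x̄ = [18, 13]
S = H·P̄·Hᵀ + R = [130 126; 126 139]
K = P̄·Hᵀ·S⁻¹ = [-189/1097 195/1097; 273/1097 84/1097]
x' = x̄ + K·y = [-867/1097, 521/1097]
P' = (I − K·H)·P̄ = [512/1097 -252/1097; -252/1097 364/1097]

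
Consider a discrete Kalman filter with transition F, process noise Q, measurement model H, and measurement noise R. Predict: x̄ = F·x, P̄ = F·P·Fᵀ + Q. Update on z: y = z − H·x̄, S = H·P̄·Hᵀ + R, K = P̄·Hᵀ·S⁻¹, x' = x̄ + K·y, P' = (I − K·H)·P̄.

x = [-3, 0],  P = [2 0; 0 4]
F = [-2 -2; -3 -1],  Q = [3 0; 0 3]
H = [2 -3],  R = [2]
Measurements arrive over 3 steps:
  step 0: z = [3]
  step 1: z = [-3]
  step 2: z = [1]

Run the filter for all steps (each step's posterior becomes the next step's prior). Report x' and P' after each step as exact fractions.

step 0: x̄ = F·x = [6, 9]
step 0: P̄ = F·P·Fᵀ + Q = [27 20; 20 25]
step 0: y = z − H·x̄ = [18]
step 0: S = H·P̄·Hᵀ + R = [95]
step 0: K = P̄·Hᵀ·S⁻¹ = [-6/95; -7/19]
step 0: x' = x̄ + K·y = [462/95, 45/19]
step 0: P' = (I − K·H)·P̄ = [2529/95 338/19; 338/19 230/19]
step 1: x̄ = F·x = [-1374/95, -1611/95]
step 1: P̄ = F·P·Fᵀ + Q = [28521/95 30994/95; 30994/95 34336/95]
step 1: y = z − H·x̄ = [-474/19]
step 1: S = H·P̄·Hᵀ + R = [10274/19]
step 1: K = P̄·Hᵀ·S⁻¹ = [-3594/5137; -4102/5137]
step 1: x' = x̄ + K·y = [76818/25685, 76107/25685]
step 1: P' = (I − K·H)·P̄ = [912843/25685 620542/25685; 620542/25685 427368/25685]
step 2: x̄ = F·x = [-61170/5137, -306561/25685]
step 2: P̄ = F·P·Fᵀ + Q = [2080447/5137 2259226/5137; 2259226/5137 12443262/25685]
step 2: y = z − H·x̄ = [-282298/25685]
step 2: S = H·P̄·Hᵀ + R = [18096108/25685]
step 2: K = P̄·Hᵀ·S⁻¹ = [-3270980/4524027; -7368763/9048054]
step 2: x' = x̄ + K·y = [-17920286/4524027, -13501916/4524027]
step 2: P' = (I − K·H)·P̄ = [165962677/4524027 112822438/4524027; 112822438/4524027 77671213/4524027]

step 0: x' = [462/95, 45/19], P' = [2529/95 338/19; 338/19 230/19]
step 1: x' = [76818/25685, 76107/25685], P' = [912843/25685 620542/25685; 620542/25685 427368/25685]
step 2: x' = [-17920286/4524027, -13501916/4524027], P' = [165962677/4524027 112822438/4524027; 112822438/4524027 77671213/4524027]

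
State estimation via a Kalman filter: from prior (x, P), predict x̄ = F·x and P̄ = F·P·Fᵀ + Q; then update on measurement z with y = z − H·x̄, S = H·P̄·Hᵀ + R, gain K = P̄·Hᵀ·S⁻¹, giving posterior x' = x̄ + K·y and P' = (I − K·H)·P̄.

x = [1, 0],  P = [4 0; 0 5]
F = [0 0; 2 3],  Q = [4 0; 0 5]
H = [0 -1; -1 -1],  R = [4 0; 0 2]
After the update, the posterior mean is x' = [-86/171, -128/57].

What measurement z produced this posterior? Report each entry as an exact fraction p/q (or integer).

z = [2, 3]

x̄ = F·x = [0, 2]
P̄ = F·P·Fᵀ + Q = [4 0; 0 66]
S = H·P̄·Hᵀ + R = [70 66; 66 72]
K = P̄·Hᵀ·S⁻¹ = [22/57 -70/171; -11/19 -22/57]
x' − x̄ = [-86/171, -242/57] = K·y
y = (KᵀK)⁻¹·Kᵀ·(x' − x̄) = [4, 5]
z = y + H·x̄ = [4, 5] + [-2, -2] = [2, 3]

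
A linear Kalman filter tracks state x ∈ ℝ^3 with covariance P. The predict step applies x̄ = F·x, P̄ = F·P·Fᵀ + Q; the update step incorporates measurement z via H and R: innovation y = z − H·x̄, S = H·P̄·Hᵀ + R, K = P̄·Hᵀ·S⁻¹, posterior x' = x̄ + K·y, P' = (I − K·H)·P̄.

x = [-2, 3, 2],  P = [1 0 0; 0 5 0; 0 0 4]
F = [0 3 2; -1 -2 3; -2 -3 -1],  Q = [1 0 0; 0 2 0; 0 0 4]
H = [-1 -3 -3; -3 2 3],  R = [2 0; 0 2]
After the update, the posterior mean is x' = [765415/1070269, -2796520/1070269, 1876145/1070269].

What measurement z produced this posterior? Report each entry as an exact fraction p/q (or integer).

x̄ = F·x = [13, 2, -7]
P̄ = F·P·Fᵀ + Q = [62 -6 -53; -6 59 20; -53 20 57]
S = H·P̄·Hᵀ + R = [1114 -1341; -1341 2575]
K = P̄·Hᵀ·S⁻¹ = [-182612/1070269 -243483/1070269; -331989/1070269 -91427/1070269; 37820/1070269 173482/1070269]
x' − x̄ = [-13148082/1070269, -4937058/1070269, 9368028/1070269] = K·y
y = (KᵀK)⁻¹·Kᵀ·(x' − x̄) = [0, 54]
z = y + H·x̄ = [0, 54] + [2, -56] = [2, -2]

z = [2, -2]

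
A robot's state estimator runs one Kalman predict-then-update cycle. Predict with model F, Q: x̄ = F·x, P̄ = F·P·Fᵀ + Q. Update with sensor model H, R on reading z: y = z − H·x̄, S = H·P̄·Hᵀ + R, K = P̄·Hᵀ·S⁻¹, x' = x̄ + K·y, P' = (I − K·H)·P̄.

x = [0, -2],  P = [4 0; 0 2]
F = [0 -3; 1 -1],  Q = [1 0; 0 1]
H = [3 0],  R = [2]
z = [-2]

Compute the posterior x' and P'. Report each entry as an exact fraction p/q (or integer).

x̄ = F·x = [6, 2]
P̄ = F·P·Fᵀ + Q = [19 6; 6 7]
y = z − H·x̄ = [-20]
S = H·P̄·Hᵀ + R = [173]
K = P̄·Hᵀ·S⁻¹ = [57/173; 18/173]
x' = x̄ + K·y = [-102/173, -14/173]
P' = (I − K·H)·P̄ = [38/173 12/173; 12/173 887/173]

x' = [-102/173, -14/173]
P' = [38/173 12/173; 12/173 887/173]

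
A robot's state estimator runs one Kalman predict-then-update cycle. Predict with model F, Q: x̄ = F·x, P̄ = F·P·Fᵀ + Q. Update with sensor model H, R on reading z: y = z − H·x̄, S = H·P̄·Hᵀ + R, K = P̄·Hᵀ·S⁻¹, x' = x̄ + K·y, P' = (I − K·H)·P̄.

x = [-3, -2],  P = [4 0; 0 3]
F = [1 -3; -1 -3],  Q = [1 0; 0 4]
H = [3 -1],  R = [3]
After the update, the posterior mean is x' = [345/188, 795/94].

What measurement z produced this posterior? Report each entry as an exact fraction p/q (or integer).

x̄ = F·x = [3, 9]
P̄ = F·P·Fᵀ + Q = [32 23; 23 35]
S = H·P̄·Hᵀ + R = [188]
K = P̄·Hᵀ·S⁻¹ = [73/188; 17/94]
x' − x̄ = [-219/188, -51/94] = K·y
y = (KᵀK)⁻¹·Kᵀ·(x' − x̄) = [-3]
z = y + H·x̄ = [-3] + [0] = [-3]

z = [-3]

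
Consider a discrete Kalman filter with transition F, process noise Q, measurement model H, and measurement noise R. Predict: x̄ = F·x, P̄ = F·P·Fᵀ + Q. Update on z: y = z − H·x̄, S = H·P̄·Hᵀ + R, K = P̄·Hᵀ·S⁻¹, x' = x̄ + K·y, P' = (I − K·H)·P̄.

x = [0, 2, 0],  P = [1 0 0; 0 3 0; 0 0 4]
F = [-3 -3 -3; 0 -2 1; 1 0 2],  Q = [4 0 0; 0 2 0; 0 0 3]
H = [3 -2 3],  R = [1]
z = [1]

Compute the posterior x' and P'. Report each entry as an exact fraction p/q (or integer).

x' = [-213/283, -1066/283, -407/283]
P' = [3283/283 888/283 -2646/283; 888/283 5058/283 2486/283; -2646/283 2486/283 4291/283]

x̄ = F·x = [-6, -4, 0]
P̄ = F·P·Fᵀ + Q = [76 6 -27; 6 18 8; -27 8 20]
y = z − H·x̄ = [11]
S = H·P̄·Hᵀ + R = [283]
K = P̄·Hᵀ·S⁻¹ = [135/283; 6/283; -37/283]
x' = x̄ + K·y = [-213/283, -1066/283, -407/283]
P' = (I − K·H)·P̄ = [3283/283 888/283 -2646/283; 888/283 5058/283 2486/283; -2646/283 2486/283 4291/283]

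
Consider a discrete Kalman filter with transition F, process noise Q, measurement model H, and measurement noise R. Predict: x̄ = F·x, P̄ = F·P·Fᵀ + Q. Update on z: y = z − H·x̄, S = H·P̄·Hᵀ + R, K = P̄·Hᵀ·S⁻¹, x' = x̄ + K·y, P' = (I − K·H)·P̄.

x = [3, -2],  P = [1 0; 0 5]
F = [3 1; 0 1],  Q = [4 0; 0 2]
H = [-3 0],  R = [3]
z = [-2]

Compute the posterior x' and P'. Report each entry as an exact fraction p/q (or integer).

x̄ = F·x = [7, -2]
P̄ = F·P·Fᵀ + Q = [18 5; 5 7]
y = z − H·x̄ = [19]
S = H·P̄·Hᵀ + R = [165]
K = P̄·Hᵀ·S⁻¹ = [-18/55; -1/11]
x' = x̄ + K·y = [43/55, -41/11]
P' = (I − K·H)·P̄ = [18/55 1/11; 1/11 62/11]

x' = [43/55, -41/11]
P' = [18/55 1/11; 1/11 62/11]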